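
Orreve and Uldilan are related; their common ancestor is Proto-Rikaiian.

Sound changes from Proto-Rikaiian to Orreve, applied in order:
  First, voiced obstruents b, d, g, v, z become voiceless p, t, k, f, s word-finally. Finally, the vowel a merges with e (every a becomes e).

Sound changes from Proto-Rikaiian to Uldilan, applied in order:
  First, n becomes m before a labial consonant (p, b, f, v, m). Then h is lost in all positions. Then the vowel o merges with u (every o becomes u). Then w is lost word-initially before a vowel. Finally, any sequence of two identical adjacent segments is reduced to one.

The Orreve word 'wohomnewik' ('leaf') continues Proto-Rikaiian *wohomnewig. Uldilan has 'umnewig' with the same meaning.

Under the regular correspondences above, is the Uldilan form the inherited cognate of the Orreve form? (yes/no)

yes

Derive the expected Uldilan reflex of *wohomnewig:
Uldilan: *wohomnewig > woomnewig > wuumnewig > uumnewig > umnewig  (by h-loss, vowel merger, glide loss, degemination)
Uldilan 'umnewig' matches the regular reflex exactly, so the pair is cognate.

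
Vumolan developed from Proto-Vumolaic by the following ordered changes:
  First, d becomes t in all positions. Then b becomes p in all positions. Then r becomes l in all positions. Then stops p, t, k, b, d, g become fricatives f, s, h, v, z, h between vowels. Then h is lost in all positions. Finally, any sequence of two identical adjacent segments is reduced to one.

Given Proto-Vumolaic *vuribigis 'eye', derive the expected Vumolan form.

Vumolan: start from *vuribigis.
  rule 1: no change — vuribigis
  rule 2 (unconditioned shift): vuribigis → vuripigis
  rule 3 (unconditioned shift): vuripigis → vulipigis
  rule 4 (intervocalic lenition): vulipigis → vulifihis
  rule 5 (h-loss): vulifihis → vulifiis
  rule 6 (degemination): vulifiis → vulifis
  ⇒ Vumolan vulifis

vulifis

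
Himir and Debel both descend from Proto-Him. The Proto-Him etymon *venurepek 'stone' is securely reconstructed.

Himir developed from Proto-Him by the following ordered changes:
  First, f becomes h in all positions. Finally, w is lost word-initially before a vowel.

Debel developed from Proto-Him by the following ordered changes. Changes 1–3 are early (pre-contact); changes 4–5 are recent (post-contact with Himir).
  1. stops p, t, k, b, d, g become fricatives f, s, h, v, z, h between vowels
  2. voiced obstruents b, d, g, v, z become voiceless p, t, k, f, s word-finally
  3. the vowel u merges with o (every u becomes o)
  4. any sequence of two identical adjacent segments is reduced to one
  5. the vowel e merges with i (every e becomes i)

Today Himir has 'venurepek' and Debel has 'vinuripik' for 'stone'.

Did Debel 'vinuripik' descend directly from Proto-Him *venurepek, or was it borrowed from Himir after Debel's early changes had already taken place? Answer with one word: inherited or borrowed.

borrowed

If inherited, *venurepek would pass through all of Debel's changes:
Debel: start from *venurepek.
  rule 1 (intervocalic lenition): venurepek → venurefek
  rule 2: no change — venurefek
  rule 3 (vowel merger): venurefek → venorefek
  rule 4: no change — venorefek
  rule 5 (vowel merger): venorefek → vinorifik
  ⇒ Debel vinorifik
If borrowed from Himir 'venurepek' after the early changes, it would undergo only the recent ones:
  rule 4 (degemination): no change (venurepek)
  rule 5 (vowel merger): venurepek → vinuripik
  ⇒ as a loan: vinuripik
Debel 'vinuripik' matches the loan outcome 'vinuripik', not the inherited 'vinorifik' — it skipped the early Debel changes, so it was borrowed from Himir.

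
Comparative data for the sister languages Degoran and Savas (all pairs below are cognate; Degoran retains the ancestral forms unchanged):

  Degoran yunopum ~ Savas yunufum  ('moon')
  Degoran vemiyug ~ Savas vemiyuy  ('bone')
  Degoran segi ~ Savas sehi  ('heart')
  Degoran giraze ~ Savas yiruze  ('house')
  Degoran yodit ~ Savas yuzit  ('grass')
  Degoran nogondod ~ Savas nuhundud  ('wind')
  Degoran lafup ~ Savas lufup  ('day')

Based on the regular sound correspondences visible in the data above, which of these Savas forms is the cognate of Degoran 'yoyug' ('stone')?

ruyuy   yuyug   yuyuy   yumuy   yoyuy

yuyuy

yodit ~ yuzit, nogondod ~ nuhundud — Degoran o corresponds to Savas u after a consonant, before a consonant other than r, m, n, p, b, f, v.
vemiyug ~ vemiyuy — Degoran g corresponds to Savas y word-finally.
Applying these to Degoran 'yoyug':
  yoyug → yuyug   (o→u after a consonant, before a consonant other than r, m, n, p, b, f, v)
  yuyug → yuyuy   (g→y word-finally)
So the Savas cognate is 'yuyuy'.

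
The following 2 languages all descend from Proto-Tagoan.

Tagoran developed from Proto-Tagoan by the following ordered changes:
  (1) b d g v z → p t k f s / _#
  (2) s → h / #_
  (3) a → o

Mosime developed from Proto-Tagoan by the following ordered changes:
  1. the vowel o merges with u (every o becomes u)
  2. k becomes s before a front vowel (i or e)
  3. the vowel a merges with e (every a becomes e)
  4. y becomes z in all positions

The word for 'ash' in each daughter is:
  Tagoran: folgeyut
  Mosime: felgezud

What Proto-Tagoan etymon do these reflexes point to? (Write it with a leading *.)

*falgeyud

Position 6: Tagoran has y, Mosime has z. Tagoran preserves y here (none of its changes turn any other segment into y), so the proto-segment is *y.
Position 8: Tagoran has t, Mosime has d. Mosime preserves d here (none of its changes turn any other segment into d), so the proto-segment is *d.
Position 2: Tagoran has o, Mosime has e. Taking the neighbouring segments as reconstructed: Tagoran o could go back to *a or *o; Mosime e could go back to *a or *e — the one source consistent with every daughter is *a.
Continuing position by position gives *falgeyud; check it forward:
Tagoran: *falgeyud
  falgeyud → falgeyut   [final devoicing]
  falgeyut (rule 2 does not apply)
  falgeyut → folgeyut   [vowel merger]
  giving Tagoran folgeyut.
Mosime: *falgeyud > felgeyud > felgezud  (by vowel merger, unconditioned shift)
No other proto-form is consistent with every reflex, so the reconstruction is *falgeyud.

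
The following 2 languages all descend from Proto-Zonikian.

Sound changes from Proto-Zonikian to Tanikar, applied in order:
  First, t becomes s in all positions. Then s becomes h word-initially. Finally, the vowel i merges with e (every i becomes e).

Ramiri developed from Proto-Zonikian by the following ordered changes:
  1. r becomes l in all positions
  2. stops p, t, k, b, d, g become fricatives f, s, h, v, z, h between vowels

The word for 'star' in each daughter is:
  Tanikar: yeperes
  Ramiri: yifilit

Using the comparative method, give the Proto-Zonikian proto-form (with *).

*yipirit

Position 6: Tanikar has e, Ramiri has i. Ramiri preserves i here (none of its changes turn any other segment into i), so the proto-segment is *i.
Position 3: Tanikar has p, Ramiri has f. Tanikar preserves p here (none of its changes turn any other segment into p), so the proto-segment is *p.
Verify the candidate proto-form against each daughter:
Tanikar: start from *yipirit.
  rule 1 (unconditioned shift): yipirit → yipiris
  rule 2: no change — yipiris
  rule 3 (vowel merger): yipiris → yeperes
  ⇒ Tanikar yeperes
Ramiri: start from *yipirit.
  rule 1 (unconditioned shift): yipirit → yipilit
  rule 2 (intervocalic lenition): yipilit → yifilit
  ⇒ Ramiri yifilit
No other proto-form is consistent with every reflex, so the reconstruction is *yipirit.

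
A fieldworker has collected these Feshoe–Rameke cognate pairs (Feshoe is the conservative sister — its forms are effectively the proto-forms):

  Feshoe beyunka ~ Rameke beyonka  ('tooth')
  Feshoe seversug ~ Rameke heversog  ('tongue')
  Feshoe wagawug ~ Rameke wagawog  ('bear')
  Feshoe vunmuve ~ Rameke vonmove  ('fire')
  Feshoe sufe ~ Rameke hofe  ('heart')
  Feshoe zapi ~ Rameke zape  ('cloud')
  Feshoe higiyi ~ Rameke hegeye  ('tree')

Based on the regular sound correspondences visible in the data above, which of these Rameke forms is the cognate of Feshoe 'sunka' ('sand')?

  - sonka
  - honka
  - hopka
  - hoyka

honka

sufe ~ hofe — Feshoe s corresponds to Rameke h word-initially before a back vowel.
beyunka ~ beyonka, vunmuve ~ vonmove — Feshoe u corresponds to Rameke o after a consonant, before a nasal.
Applying these to Feshoe 'sunka':
  sunka → hunka   (s→h word-initially before a back vowel)
  hunka → honka   (u→o after a consonant, before a nasal)
So the Rameke cognate is 'honka'.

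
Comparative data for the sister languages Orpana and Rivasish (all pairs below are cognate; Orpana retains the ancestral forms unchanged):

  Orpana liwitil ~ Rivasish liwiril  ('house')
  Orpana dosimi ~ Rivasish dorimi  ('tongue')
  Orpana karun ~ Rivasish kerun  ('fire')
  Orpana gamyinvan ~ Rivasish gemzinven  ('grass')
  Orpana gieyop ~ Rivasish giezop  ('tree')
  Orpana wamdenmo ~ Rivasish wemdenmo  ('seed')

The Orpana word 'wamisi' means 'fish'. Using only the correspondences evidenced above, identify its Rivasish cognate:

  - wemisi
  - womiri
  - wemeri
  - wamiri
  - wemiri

wemiri

gamyinvan ~ gemzinven, wamdenmo ~ wemdenmo — Orpana a corresponds to Rivasish e after a consonant, before a nasal.
dosimi ~ dorimi — Orpana s corresponds to Rivasish r between vowels (before a front vowel).
Applying these to Orpana 'wamisi':
  wamisi → wemisi   (a→e after a consonant, before a nasal)
  wemisi → wemiri   (s→r between vowels (before a front vowel))
So the Rivasish cognate is 'wemiri'.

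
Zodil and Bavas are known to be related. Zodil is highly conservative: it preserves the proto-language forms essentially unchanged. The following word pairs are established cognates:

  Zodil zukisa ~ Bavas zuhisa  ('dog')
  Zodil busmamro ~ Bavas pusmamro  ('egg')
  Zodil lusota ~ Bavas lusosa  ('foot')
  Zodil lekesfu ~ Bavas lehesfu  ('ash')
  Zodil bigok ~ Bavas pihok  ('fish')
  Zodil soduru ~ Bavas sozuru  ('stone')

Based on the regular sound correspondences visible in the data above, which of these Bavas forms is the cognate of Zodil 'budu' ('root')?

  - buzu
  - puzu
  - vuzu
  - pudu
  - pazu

puzu

busmamro ~ pusmamro — Zodil b corresponds to Bavas p word-initially before a back vowel.
soduru ~ sozuru — Zodil d corresponds to Bavas z between vowels (before a back vowel).
Applying these to Zodil 'budu':
  budu → pudu   (b→p word-initially before a back vowel)
  pudu → puzu   (d→z between vowels (before a back vowel))
So the Bavas cognate is 'puzu'.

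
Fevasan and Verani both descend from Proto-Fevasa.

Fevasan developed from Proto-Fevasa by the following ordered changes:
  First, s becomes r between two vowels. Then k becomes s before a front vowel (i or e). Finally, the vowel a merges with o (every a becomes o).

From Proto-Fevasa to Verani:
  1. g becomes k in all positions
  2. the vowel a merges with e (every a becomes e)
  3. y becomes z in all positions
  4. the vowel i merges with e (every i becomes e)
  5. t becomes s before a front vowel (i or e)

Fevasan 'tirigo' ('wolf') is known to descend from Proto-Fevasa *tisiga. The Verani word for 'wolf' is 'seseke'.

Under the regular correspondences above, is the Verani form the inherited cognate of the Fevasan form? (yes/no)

yes

Derive the expected Verani reflex of *tisiga:
Verani: *tisiga > tisika > tisike > teseke > seseke  (by unconditioned shift, vowel merger, vowel merger, palatalisation)
Verani 'seseke' matches the regular reflex exactly, so the pair is cognate.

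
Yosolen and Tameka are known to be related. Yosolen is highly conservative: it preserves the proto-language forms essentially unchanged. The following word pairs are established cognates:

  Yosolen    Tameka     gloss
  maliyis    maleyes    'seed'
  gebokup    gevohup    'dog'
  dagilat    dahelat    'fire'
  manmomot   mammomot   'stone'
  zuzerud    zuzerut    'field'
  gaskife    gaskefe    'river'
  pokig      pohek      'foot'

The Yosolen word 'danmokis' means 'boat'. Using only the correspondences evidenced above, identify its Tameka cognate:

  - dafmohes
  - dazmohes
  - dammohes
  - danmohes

dammohes

manmomot ~ mammomot — Yosolen n corresponds to Tameka m after a vowel, before a nasal.
pokig ~ pohek — Yosolen k corresponds to Tameka h between vowels (before a front vowel).
maliyis ~ maleyes, dagilat ~ dahelat — Yosolen i corresponds to Tameka e after a consonant, before a consonant other than r, m, n, p, b, f, v.
Applying these to Yosolen 'danmokis':
  danmokis → dammokis   (n→m after a vowel, before a nasal)
  dammokis → dammohis   (k→h between vowels (before a front vowel))
  dammohis → dammohes   (i→e after a consonant, before a consonant other than r, m, n, p, b, f, v)
So the Tameka cognate is 'dammohes'.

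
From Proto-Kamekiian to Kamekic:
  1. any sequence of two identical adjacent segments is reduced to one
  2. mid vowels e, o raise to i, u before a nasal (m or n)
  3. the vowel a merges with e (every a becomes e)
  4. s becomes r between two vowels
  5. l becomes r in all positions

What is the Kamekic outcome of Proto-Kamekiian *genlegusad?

ginregured

Kamekic: *genlegusad > ginlegusad > ginlegused > ginlegured > ginregured  (by pre-nasal raising, vowel merger, rhotacism, unconditioned shift)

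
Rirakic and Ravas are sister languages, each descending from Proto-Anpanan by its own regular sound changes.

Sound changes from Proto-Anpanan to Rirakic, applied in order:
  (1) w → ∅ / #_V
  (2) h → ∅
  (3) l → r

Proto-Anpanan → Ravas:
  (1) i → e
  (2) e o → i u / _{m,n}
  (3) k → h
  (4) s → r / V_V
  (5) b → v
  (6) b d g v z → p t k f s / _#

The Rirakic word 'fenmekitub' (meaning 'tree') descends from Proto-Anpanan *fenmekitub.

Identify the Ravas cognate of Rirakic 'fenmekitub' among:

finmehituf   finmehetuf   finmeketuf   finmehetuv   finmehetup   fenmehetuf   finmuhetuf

Ravas: start from *fenmekitub.
  rule 1 (vowel merger): fenmekitub → fenmeketub
  rule 2 (pre-nasal raising): fenmeketub → finmeketub
  rule 3 (unconditioned shift): finmeketub → finmehetub
  rule 4: no change — finmehetub
  rule 5 (unconditioned shift): finmehetub → finmehetuv
  rule 6 (final devoicing): finmehetuv → finmehetuf
  ⇒ Ravas finmehetuf
Only 'finmehetuf' matches the regular Ravas development of *fenmekitub.

finmehetuf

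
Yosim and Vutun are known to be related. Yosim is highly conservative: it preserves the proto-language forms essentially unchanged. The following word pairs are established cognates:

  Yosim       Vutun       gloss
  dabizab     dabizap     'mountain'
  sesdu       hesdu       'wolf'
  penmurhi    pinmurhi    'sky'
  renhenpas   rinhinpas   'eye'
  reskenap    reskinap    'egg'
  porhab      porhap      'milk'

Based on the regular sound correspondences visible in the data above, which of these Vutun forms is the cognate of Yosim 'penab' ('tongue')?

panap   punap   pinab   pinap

pinap

penmurhi ~ pinmurhi, renhenpas ~ rinhinpas — Yosim e corresponds to Vutun i after a consonant, before a nasal.
dabizab ~ dabizap, porhab ~ porhap — Yosim b corresponds to Vutun p word-finally.
Applying these to Yosim 'penab':
  penab → pinab   (e→i after a consonant, before a nasal)
  pinab → pinap   (b→p word-finally)
So the Vutun cognate is 'pinap'.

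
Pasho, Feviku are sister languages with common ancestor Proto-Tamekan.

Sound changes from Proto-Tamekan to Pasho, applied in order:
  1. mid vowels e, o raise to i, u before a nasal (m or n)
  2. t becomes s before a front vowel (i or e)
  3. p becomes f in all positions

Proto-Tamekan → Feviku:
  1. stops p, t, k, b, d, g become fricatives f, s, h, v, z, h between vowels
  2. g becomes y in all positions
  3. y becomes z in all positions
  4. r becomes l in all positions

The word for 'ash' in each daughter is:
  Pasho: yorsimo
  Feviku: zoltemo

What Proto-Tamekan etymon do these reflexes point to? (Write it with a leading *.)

Position 5: Pasho has i, Feviku has e. Feviku preserves e here (none of its changes turn any other segment into e), so the proto-segment is *e.
Position 1: Pasho has y, Feviku has z. Pasho preserves y here (none of its changes turn any other segment into y), so the proto-segment is *y.
Continuing position by position gives *yortemo; check it forward:
Pasho: *yortemo > yortimo > yorsimo  (by pre-nasal raising, palatalisation)
Feviku: *yortemo > zortemo > zoltemo  (by unconditioned shift, unconditioned shift)
No other proto-form is consistent with every reflex, so the reconstruction is *yortemo.

*yortemo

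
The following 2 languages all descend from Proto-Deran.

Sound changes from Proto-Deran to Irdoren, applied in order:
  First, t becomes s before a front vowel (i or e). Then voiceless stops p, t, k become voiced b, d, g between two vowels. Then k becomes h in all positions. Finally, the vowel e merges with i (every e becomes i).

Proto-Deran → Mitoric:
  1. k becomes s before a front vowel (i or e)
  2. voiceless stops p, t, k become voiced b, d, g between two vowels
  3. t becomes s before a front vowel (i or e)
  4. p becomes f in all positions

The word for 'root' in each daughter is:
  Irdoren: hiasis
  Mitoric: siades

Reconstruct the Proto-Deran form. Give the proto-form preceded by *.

*kiates

Position 1: Irdoren has h, Mitoric has s. Taking the neighbouring segments as reconstructed: Irdoren h could go back to *k or *h; Mitoric s could go back to *t or *k or *s — the one source consistent with every daughter is *k.
Position 5: Irdoren has i, Mitoric has e. Mitoric preserves e here (none of its changes turn any other segment into e), so the proto-segment is *e.
Position 4: Irdoren has s, Mitoric has d. Taking the neighbouring segments as reconstructed: Irdoren s could go back to *t or *s; Mitoric d could go back to *t or *d — the one source consistent with every daughter is *t.
The remaining positions agree across the daughters. Check the candidate against every language:
Irdoren: start from *kiates.
  rule 1 (palatalisation): kiates → kiases
  rule 2: no change — kiases
  rule 3 (unconditioned shift): kiases → hiases
  rule 4 (vowel merger): hiases → hiasis
  ⇒ Irdoren hiasis
Mitoric: *kiates > siates > siades  (by palatalisation, intervocalic voicing)
No other proto-form is consistent with every reflex, so the reconstruction is *kiates.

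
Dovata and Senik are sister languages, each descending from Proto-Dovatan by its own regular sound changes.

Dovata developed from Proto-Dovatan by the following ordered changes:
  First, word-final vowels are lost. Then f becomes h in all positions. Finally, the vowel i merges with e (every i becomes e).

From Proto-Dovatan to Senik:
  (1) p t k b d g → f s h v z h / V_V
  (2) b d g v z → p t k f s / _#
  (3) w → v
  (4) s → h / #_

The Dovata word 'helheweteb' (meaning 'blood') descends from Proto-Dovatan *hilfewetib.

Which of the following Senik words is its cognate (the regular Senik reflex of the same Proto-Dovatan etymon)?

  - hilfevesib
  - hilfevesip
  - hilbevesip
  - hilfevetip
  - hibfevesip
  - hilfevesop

Senik: start from *hilfewetib.
  rule 1 (intervocalic lenition): hilfewetib → hilfewesib
  rule 2 (final devoicing): hilfewesib → hilfewesip
  rule 3 (unconditioned shift): hilfewesip → hilfevesip
  rule 4: no change — hilfevesip
  ⇒ Senik hilfevesip
The other candidates each miss or misapply at least one Senik change.

hilfevesip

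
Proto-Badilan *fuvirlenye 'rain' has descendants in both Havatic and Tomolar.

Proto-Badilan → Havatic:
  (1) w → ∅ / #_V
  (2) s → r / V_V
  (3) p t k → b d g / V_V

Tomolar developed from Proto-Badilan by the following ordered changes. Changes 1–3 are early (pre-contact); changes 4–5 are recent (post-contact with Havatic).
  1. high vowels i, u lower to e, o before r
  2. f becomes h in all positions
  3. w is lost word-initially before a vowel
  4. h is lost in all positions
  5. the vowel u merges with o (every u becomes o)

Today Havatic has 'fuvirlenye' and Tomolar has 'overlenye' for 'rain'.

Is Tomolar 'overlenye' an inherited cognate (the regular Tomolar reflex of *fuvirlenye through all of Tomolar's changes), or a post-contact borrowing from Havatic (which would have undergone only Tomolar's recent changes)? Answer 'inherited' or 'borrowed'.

inherited

If inherited, *fuvirlenye would pass through all of Tomolar's changes:
Tomolar: *fuvirlenye > fuverlenye > huverlenye > uverlenye > overlenye  (by pre-rhotic lowering, unconditioned shift, h-loss, vowel merger)
If borrowed from Havatic 'fuvirlenye' after the early changes, it would undergo only the recent ones:
  rule 4 (h-loss): no change (fuvirlenye)
  rule 5 (vowel merger): fuvirlenye → fovirlenye
  ⇒ as a loan: fovirlenye
Tomolar 'overlenye' matches the inherited outcome exactly, so it is an inherited cognate, not a loan.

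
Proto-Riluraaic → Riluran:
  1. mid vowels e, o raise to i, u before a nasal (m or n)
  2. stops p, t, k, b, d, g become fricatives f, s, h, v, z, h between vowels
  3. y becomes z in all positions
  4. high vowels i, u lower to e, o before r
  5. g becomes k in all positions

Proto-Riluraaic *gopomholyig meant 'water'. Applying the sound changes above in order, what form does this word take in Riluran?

Riluran: start from *gopomholyig.
  rule 1 (pre-nasal raising): gopomholyig → gopumholyig
  rule 2 (intervocalic lenition): gopumholyig → gofumholyig
  rule 3 (unconditioned shift): gofumholyig → gofumholzig
  rule 4: no change — gofumholzig
  rule 5 (unconditioned shift): gofumholzig → kofumholzik
  ⇒ Riluran kofumholzik

kofumholzik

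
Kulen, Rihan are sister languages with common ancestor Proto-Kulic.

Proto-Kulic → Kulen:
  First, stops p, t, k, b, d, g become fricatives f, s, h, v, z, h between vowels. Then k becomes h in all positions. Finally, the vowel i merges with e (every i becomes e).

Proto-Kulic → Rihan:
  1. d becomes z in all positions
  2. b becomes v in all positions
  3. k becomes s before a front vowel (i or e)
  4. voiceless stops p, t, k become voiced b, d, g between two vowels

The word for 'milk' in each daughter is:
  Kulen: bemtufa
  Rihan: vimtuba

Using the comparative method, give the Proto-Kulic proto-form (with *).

Position 1: Kulen has b, Rihan has v. Kulen preserves b here (none of its changes turn any other segment into b), so the proto-segment is *b.
Position 6: Kulen has f, Rihan has b. In Rihan, b can only continue *p, so the proto-segment is *p.
This points to *bimtupa. Verify forward in each daughter:
Kulen: *bimtupa
  bimtupa → bimtufa   [intervocalic lenition]
  bimtufa (rule 2 does not apply)
  bimtufa → bemtufa   [vowel merger]
  giving Kulen bemtufa.
Rihan: start from *bimtupa.
  rule 1: no change — bimtupa
  rule 2 (unconditioned shift): bimtupa → vimtupa
  rule 3: no change — vimtupa
  rule 4 (intervocalic voicing): vimtupa → vimtuba
  ⇒ Rihan vimtuba
No other proto-form is consistent with every reflex, so the reconstruction is *bimtupa.

*bimtupa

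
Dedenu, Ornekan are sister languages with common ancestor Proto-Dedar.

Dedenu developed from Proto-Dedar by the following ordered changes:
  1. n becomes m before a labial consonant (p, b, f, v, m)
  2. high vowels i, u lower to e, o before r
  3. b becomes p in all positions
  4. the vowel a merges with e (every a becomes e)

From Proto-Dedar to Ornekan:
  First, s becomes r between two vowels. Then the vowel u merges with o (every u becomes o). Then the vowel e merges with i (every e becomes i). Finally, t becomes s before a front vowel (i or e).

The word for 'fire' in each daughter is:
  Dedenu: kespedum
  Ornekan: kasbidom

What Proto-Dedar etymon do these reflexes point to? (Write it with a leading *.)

*kasbedum

Position 5: Dedenu has e, Ornekan has i. Taking the neighbouring segments as reconstructed: Dedenu e could go back to *a or *e; Ornekan i could go back to *e or *i — the one source consistent with every daughter is *e.
Position 7: Dedenu has u, Ornekan has o. Dedenu preserves u here (none of its changes turn any other segment into u), so the proto-segment is *u.
Position 4: Dedenu has p, Ornekan has b. Ornekan preserves b here (none of its changes turn any other segment into b), so the proto-segment is *b.
Verify the candidate proto-form against each daughter:
Dedenu: *kasbedum
  kasbedum (rule 1 does not apply)
  kasbedum (rule 2 does not apply)
  kasbedum → kaspedum   [unconditioned shift]
  kaspedum → kespedum   [vowel merger]
  giving Dedenu kespedum.
Ornekan: *kasbedum > kasbedom > kasbidom  (by vowel merger, vowel merger)
No other proto-form is consistent with every reflex, so the reconstruction is *kasbedum.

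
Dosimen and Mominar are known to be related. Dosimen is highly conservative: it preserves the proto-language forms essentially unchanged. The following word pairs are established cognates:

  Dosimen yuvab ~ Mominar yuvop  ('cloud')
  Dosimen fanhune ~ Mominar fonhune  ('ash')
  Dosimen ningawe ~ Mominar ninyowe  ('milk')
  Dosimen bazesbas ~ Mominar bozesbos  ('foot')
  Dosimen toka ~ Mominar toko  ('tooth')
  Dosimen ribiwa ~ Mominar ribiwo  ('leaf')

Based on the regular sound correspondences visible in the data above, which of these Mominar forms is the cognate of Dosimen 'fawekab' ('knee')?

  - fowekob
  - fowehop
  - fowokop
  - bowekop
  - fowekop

ningawe ~ ninyowe, bazesbas ~ bozesbos — Dosimen a corresponds to Mominar o after a consonant, before a consonant other than r, m, n, p, b, f, v.
yuvab ~ yuvop — Dosimen a corresponds to Mominar o after a consonant, before a labial obstruent.
yuvab ~ yuvop — Dosimen b corresponds to Mominar p word-finally.
Applying these to Dosimen 'fawekab':
  fawekab → fowekab   (a→o after a consonant, before a consonant other than r, m, n, p, b, f, v)
  fowekab → fowekob   (a→o after a consonant, before a labial obstruent)
  fowekob → fowekop   (b→p word-finally)
So the Mominar cognate is 'fowekop'.

fowekop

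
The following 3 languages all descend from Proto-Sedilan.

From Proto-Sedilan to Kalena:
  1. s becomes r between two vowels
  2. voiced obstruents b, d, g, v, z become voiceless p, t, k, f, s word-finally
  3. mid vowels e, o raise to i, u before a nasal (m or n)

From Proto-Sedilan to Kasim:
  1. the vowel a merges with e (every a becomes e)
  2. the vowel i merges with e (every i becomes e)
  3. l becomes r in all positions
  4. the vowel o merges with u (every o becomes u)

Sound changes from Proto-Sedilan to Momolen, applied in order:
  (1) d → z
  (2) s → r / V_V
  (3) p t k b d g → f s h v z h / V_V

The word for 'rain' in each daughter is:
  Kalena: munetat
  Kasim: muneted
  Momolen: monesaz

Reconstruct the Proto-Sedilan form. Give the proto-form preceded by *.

Position 6: Kalena has a, Kasim has e, Momolen has a. Kalena preserves a here (none of its changes turn any other segment into a), so the proto-segment is *a.
Position 5: Kalena has t, Kasim has t, Momolen has s. Kasim preserves t here (none of its changes turn any other segment into t), so the proto-segment is *t.
Position 7: Kalena has t, Kasim has d, Momolen has z. Kasim preserves d here (none of its changes turn any other segment into d), so the proto-segment is *d.
Continuing position by position gives *monetad; check it forward:
Kalena: *monetad > monetat > munetat  (by final devoicing, pre-nasal raising)
Kasim: *monetad > moneted > muneted  (by vowel merger, vowel merger)
Momolen: *monetad > monetaz > monesaz  (by unconditioned shift, intervocalic lenition)
*monetad is the unique common source.

*monetad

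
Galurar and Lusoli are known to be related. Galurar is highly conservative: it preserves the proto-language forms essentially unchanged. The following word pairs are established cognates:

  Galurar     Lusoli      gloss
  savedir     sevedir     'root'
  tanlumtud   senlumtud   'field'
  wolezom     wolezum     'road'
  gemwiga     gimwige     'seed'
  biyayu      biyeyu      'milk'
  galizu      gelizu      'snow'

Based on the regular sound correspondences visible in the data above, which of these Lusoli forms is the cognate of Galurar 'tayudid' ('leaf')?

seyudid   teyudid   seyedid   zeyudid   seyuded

tanlumtud ~ senlumtud — Galurar t corresponds to Lusoli s word-initially before a back vowel.
biyayu ~ biyeyu, galizu ~ gelizu — Galurar a corresponds to Lusoli e after a consonant, before a consonant other than r, m, n, p, b, f, v.
Applying these to Galurar 'tayudid':
  tayudid → sayudid   (t→s word-initially before a back vowel)
  sayudid → seyudid   (a→e after a consonant, before a consonant other than r, m, n, p, b, f, v)
So the Lusoli cognate is 'seyudid'.

seyudid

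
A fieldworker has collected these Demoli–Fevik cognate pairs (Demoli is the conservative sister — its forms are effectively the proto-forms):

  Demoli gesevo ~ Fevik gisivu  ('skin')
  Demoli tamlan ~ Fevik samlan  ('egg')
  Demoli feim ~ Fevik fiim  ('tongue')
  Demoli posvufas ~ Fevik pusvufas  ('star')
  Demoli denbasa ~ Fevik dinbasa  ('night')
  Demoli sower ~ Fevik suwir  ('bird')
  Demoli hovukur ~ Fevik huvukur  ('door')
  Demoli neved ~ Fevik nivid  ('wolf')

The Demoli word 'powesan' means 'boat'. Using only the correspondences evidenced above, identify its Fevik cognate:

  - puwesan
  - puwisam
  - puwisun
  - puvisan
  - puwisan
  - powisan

puwisan

posvufas ~ pusvufas, sower ~ suwir — Demoli o corresponds to Fevik u after a consonant, before a consonant other than r, m, n, p, b, f, v.
gesevo ~ gisivu, neved ~ nivid — Demoli e corresponds to Fevik i after a consonant, before a consonant other than r, m, n, p, b, f, v.
Applying these to Demoli 'powesan':
  powesan → puwesan   (o→u after a consonant, before a consonant other than r, m, n, p, b, f, v)
  puwesan → puwisan   (e→i after a consonant, before a consonant other than r, m, n, p, b, f, v)
So the Fevik cognate is 'puwisan'.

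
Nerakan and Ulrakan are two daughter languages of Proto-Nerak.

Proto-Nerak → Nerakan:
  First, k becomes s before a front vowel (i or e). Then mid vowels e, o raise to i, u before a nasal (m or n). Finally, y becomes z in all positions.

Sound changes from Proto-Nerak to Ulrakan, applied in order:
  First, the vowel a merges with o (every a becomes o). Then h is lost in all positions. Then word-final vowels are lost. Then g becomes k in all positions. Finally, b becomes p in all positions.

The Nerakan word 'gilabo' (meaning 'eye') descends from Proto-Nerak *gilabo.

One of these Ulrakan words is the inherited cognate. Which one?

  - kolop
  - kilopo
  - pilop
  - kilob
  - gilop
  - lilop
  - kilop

Ulrakan: *gilabo > gilobo > gilob > kilob > kilop  (by vowel merger, apocope, unconditioned shift, unconditioned shift)
Only 'kilop' matches the regular Ulrakan development of *gilabo.

kilop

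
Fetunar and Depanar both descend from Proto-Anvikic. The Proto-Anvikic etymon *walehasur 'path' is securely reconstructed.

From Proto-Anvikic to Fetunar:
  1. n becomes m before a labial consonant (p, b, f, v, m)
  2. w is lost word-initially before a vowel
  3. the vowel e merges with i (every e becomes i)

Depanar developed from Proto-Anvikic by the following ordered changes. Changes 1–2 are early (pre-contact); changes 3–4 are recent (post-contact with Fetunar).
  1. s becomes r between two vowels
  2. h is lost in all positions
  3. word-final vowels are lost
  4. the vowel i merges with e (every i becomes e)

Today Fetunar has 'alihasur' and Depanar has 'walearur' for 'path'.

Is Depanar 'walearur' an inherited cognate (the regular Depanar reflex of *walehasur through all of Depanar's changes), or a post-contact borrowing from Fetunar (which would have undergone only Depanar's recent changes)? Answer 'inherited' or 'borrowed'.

inherited

If inherited, *walehasur would pass through all of Depanar's changes:
Depanar: start from *walehasur.
  rule 1 (rhotacism): walehasur → waleharur
  rule 2 (h-loss): waleharur → walearur
  rule 3: no change — walearur
  rule 4: no change — walearur
  ⇒ Depanar walearur
If borrowed from Fetunar 'alihasur' after the early changes, it would undergo only the recent ones:
  rule 3 (apocope): no change (alihasur)
  rule 4 (vowel merger): alihasur → alehasur
  ⇒ as a loan: alehasur
Depanar 'walearur' matches the inherited outcome exactly, so it is an inherited cognate, not a loan.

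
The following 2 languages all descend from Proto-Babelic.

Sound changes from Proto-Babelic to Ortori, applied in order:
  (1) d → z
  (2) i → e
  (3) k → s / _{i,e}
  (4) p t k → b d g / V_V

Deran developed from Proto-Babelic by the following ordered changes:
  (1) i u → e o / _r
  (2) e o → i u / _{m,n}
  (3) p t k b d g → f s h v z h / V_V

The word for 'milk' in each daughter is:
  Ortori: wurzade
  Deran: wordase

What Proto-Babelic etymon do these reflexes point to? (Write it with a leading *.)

Position 6: Ortori has d, Deran has s. In Ortori, d can only continue *t, so the proto-segment is *t.
Position 4: Ortori has z, Deran has d. Deran preserves d here (none of its changes turn any other segment into d), so the proto-segment is *d.
Position 2: Ortori has u, Deran has o. Ortori preserves u here (none of its changes turn any other segment into u), so the proto-segment is *u.
Continuing position by position gives *wurdate; check it forward:
Ortori: *wurdate > wurzate > wurzade  (by unconditioned shift, intervocalic voicing)
Deran: *wurdate
  wurdate → wordate   [pre-rhotic lowering]
  wordate (rule 2 does not apply)
  wordate → wordase   [intervocalic lenition]
  giving Deran wordase.
Only *wurdate yields all of Ortori wurzade, Deran wordase.

*wurdate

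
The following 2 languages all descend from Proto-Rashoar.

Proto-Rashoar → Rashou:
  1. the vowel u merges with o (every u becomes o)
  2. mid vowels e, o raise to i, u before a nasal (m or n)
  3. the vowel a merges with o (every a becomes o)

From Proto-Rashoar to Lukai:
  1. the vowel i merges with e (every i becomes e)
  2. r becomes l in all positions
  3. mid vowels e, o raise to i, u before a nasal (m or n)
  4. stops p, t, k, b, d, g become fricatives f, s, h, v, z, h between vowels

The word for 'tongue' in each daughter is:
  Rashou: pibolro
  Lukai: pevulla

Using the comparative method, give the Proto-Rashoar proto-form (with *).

*pibulra

Position 7: Rashou has o, Lukai has a. Lukai preserves a here (none of its changes turn any other segment into a), so the proto-segment is *a.
Position 2: Rashou has i, Lukai has e. Taking the neighbouring segments as reconstructed: Rashou i can only go back to *i; Lukai e could go back to *e or *i — the one source consistent with every daughter is *i.
Continuing position by position gives *pibulra; check it forward:
Rashou: *pibulra > pibolra > pibolro  (by vowel merger, vowel merger)
Lukai: start from *pibulra.
  rule 1 (vowel merger): pibulra → pebulra
  rule 2 (unconditioned shift): pebulra → pebulla
  rule 3: no change — pebulla
  rule 4 (intervocalic lenition): pebulla → pevulla
  ⇒ Lukai pevulla
Only *pibulra yields all of Rashou pibolro, Lukai pevulla.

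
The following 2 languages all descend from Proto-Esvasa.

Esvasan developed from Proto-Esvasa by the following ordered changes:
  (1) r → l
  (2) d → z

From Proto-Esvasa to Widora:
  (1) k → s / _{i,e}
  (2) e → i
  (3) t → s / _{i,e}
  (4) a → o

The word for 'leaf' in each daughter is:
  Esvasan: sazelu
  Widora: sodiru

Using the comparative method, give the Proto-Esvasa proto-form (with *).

*saderu

Position 3: Esvasan has z, Widora has d. Widora preserves d here (none of its changes turn any other segment into d), so the proto-segment is *d.
Position 4: Esvasan has e, Widora has i. Esvasan preserves e here (none of its changes turn any other segment into e), so the proto-segment is *e.
Position 5: Esvasan has l, Widora has r. Widora preserves r here (none of its changes turn any other segment into r), so the proto-segment is *r.
Continuing position by position gives *saderu; check it forward:
Esvasan: *saderu > sadelu > sazelu  (by unconditioned shift, unconditioned shift)
Widora: start from *saderu.
  rule 1: no change — saderu
  rule 2 (vowel merger): saderu → sadiru
  rule 3: no change — sadiru
  rule 4 (vowel merger): sadiru → sodiru
  ⇒ Widora sodiru
Only *saderu yields all of Esvasan sazelu, Widora sodiru.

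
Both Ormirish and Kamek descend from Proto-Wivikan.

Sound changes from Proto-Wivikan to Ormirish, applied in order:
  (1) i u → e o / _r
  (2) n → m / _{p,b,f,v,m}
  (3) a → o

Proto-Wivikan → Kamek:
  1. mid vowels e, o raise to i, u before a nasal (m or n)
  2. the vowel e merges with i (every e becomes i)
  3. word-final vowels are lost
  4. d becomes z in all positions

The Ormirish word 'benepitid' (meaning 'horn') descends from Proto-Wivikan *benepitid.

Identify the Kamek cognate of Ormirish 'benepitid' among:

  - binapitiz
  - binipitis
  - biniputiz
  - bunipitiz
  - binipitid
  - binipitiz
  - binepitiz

binipitiz

Kamek: *benepitid
  benepitid → binepitid   [pre-nasal raising]
  binepitid → binipitid   [vowel merger]
  binipitid (rule 3 does not apply)
  binipitid → binipitiz   [unconditioned shift]
  giving Kamek binipitiz.
The other candidates each miss or misapply at least one Kamek change.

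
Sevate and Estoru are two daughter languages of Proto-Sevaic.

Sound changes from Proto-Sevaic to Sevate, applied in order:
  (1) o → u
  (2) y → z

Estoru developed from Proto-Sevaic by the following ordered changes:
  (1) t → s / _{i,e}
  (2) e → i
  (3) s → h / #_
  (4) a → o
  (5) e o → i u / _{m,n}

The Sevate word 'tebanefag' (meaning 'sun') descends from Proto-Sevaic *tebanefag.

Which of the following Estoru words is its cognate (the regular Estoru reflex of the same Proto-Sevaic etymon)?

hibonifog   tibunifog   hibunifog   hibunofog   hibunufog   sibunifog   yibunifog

Estoru: start from *tebanefag.
  rule 1 (palatalisation): tebanefag → sebanefag
  rule 2 (vowel merger): sebanefag → sibanifag
  rule 3 (debuccalisation): sibanifag → hibanifag
  rule 4 (vowel merger): hibanifag → hibonifog
  rule 5 (pre-nasal raising): hibonifog → hibunifog
  ⇒ Estoru hibunifog

hibunifog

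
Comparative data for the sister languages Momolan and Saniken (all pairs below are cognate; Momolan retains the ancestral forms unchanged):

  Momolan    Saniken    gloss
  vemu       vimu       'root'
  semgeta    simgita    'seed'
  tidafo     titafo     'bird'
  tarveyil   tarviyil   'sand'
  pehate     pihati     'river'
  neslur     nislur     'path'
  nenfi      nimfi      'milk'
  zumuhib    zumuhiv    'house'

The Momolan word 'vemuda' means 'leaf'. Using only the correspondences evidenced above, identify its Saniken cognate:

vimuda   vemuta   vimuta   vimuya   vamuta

vemu ~ vimu, semgeta ~ simgita — Momolan e corresponds to Saniken i after a consonant, before a nasal.
tidafo ~ titafo — Momolan d corresponds to Saniken t between vowels (before a back vowel).
Applying these to Momolan 'vemuda':
  vemuda → vimuda   (e→i after a consonant, before a nasal)
  vimuda → vimuta   (d→t between vowels (before a back vowel))
So the Saniken cognate is 'vimuta'.

vimuta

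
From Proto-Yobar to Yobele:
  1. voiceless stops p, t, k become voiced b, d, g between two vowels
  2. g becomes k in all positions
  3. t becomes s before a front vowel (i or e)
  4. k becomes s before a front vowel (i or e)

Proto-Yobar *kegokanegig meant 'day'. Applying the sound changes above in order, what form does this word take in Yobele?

sekokanesik

Yobele: *kegokanegig
  kegokanegig → kegoganegig   [intervocalic voicing]
  kegoganegig → kekokanekik   [unconditioned shift]
  kekokanekik (rule 3 does not apply)
  kekokanekik → sekokanesik   [palatalisation]
  giving Yobele sekokanesik.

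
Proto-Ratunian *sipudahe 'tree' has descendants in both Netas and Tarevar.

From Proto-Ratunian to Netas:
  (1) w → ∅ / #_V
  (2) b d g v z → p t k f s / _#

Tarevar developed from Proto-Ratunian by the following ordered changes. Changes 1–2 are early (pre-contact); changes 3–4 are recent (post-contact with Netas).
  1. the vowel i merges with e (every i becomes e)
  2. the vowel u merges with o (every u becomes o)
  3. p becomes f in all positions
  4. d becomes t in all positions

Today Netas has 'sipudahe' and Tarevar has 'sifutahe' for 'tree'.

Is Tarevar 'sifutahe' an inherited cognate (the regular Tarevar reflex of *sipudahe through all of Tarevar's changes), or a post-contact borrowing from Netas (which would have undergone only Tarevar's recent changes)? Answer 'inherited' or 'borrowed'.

borrowed

If inherited, *sipudahe would pass through all of Tarevar's changes:
Tarevar: start from *sipudahe.
  rule 1 (vowel merger): sipudahe → sepudahe
  rule 2 (vowel merger): sepudahe → sepodahe
  rule 3 (unconditioned shift): sepodahe → sefodahe
  rule 4 (unconditioned shift): sefodahe → sefotahe
  ⇒ Tarevar sefotahe
If borrowed from Netas 'sipudahe' after the early changes, it would undergo only the recent ones:
  rule 3 (unconditioned shift): sipudahe → sifudahe
  rule 4 (unconditioned shift): sifudahe → sifutahe
  ⇒ as a loan: sifutahe
Tarevar 'sifutahe' matches the loan outcome 'sifutahe', not the inherited 'sefotahe' — it skipped the early Tarevar changes, so it was borrowed from Netas.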